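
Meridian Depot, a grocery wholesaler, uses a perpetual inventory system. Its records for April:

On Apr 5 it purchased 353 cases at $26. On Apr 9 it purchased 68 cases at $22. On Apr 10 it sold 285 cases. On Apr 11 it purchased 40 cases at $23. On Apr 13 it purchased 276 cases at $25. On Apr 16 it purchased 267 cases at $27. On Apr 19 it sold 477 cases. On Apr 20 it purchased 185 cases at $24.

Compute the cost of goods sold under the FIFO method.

Apr 10, 285 sold [FIFO — oldest first]: 285 @ $26 = $7,410
Apr 19, 477 sold [FIFO — oldest first]: 68 @ $26 + 68 @ $22 + 40 @ $23 + 276 @ $25 + 25 @ $27 = $11,759
Total COGS = $7,410 + $11,759 = $19,169
Ending inventory: 242 @ $27 + 185 @ $24 = $10,974

COGS = $19,169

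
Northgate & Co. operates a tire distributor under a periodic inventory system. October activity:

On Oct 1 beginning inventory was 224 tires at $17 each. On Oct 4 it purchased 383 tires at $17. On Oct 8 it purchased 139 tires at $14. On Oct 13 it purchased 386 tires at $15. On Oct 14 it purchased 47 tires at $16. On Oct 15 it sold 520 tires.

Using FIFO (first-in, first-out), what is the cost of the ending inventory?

Oct 15, 520 sold [FIFO — oldest first]: 224 @ $17 + 296 @ $17 = $8,840
Ending inventory: 87 @ $17 + 139 @ $14 + 386 @ $15 + 47 @ $16 = $9,967
Check: goods available $18,807 = COGS $8,840 + ending $9,967

Ending inventory = $9,967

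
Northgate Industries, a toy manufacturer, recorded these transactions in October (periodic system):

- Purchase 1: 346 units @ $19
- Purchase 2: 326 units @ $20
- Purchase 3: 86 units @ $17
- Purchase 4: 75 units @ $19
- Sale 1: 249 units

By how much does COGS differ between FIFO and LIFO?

$84

FIFO COGS: 249 @ $19 = $4,731
LIFO COGS: 75 @ $19 + 86 @ $17 + 88 @ $20 = $4,647
Difference = |$4,731 − $4,647| = $84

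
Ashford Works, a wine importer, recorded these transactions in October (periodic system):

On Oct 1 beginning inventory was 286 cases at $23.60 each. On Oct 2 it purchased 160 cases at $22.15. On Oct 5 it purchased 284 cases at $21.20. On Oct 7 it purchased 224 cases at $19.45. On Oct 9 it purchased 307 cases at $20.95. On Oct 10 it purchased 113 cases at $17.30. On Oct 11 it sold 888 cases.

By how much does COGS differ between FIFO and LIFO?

FIFO COGS: 286 @ $23.60 + 160 @ $22.15 + 284 @ $21.20 + 158 @ $19.45 = $19,387.50
LIFO COGS: 113 @ $17.30 + 307 @ $20.95 + 224 @ $19.45 + 244 @ $21.20 = $17,916.15
Difference = |$19,387.50 − $17,916.15| = $1,471.35

$1,471.35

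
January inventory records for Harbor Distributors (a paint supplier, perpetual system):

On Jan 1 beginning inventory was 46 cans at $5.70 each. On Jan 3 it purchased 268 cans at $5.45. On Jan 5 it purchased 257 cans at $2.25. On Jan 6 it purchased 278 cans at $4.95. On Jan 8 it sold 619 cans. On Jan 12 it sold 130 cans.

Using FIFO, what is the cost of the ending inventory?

Jan 8, 619 sold [FIFO — oldest first]: 46 @ $5.70 + 268 @ $5.45 + 257 @ $2.25 + 48 @ $4.95 = $2,538.65
Jan 12, 130 sold [FIFO — oldest first]: 130 @ $4.95 = $643.50
Total COGS = $2,538.65 + $643.50 = $3,182.15
Ending inventory: 100 @ $4.95 = $495.00

Ending inventory = $495.00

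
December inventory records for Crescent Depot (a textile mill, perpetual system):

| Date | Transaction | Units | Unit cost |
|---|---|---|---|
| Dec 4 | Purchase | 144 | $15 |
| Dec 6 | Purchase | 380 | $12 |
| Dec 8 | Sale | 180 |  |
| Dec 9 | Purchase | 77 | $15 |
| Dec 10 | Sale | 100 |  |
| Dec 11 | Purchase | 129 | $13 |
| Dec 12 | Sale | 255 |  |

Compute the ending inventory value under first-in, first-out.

Ending inventory = $2,667

Dec 8, 180 sold [FIFO — oldest first]: 144 @ $15 + 36 @ $12 = $2,592
Dec 10, 100 sold [FIFO — oldest first]: 100 @ $12 = $1,200
Dec 12, 255 sold [FIFO — oldest first]: 244 @ $12 + 11 @ $15 = $3,093
Total COGS = $2,592 + $1,200 + $3,093 = $6,885
Ending inventory: 66 @ $15 + 129 @ $13 = $2,667
Check: goods available $9,552 = COGS $6,885 + ending $2,667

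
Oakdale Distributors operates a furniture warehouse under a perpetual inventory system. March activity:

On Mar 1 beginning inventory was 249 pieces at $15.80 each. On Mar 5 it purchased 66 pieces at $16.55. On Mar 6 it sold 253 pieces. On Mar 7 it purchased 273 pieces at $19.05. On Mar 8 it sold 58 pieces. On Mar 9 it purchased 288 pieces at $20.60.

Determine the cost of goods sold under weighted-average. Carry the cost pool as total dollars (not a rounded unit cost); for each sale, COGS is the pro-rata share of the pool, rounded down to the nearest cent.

After Mar 1: 249 on hand, pool $3,934.20 (≈ $15.8000 each)
After Mar 5: 315 on hand, pool $5,026.50 (≈ $15.9571 each)
Mar 6, sell 253: 253/315 × $5,026.50 → $4,037.15
After Mar 7: 335 on hand, pool $6,190.00 (≈ $18.4776 each)
Mar 8, sell 58: 58/335 × $6,190.00 → $1,071.70
After Mar 9: 565 on hand, pool $11,051.10 (≈ $19.5595 each)
Total COGS = $4,037.15 + $1,071.70 = $5,108.85
Ending inventory (cost pool remaining) = $11,051.10

COGS = $5,108.85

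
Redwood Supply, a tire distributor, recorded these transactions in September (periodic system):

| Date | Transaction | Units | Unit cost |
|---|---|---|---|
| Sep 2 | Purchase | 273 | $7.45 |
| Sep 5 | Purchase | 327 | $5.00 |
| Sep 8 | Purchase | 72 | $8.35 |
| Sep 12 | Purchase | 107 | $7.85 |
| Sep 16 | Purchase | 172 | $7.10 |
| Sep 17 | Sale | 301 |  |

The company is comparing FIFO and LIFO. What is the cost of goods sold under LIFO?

FIFO COGS: 273 @ $7.45 + 28 @ $5.00 = $2,173.85
LIFO COGS: 172 @ $7.10 + 107 @ $7.85 + 22 @ $8.35 = $2,244.85

COGS = $2,244.85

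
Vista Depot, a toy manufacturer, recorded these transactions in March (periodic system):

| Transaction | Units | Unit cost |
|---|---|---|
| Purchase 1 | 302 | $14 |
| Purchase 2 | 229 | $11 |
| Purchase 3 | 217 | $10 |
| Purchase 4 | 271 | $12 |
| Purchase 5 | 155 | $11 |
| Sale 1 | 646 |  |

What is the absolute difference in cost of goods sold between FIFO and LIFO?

$737

FIFO COGS: 302 @ $14 + 229 @ $11 + 115 @ $10 = $7,897
LIFO COGS: 155 @ $11 + 271 @ $12 + 217 @ $10 + 3 @ $11 = $7,160
Difference = |$7,897 − $7,160| = $737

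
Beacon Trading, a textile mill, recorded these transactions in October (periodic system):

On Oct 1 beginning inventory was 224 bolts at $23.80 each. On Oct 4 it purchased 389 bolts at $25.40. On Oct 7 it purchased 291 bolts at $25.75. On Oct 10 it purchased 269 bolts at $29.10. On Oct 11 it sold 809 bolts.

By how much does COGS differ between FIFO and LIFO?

$1,386.95

FIFO COGS: 224 @ $23.80 + 389 @ $25.40 + 196 @ $25.75 = $20,258.80
LIFO COGS: 269 @ $29.10 + 291 @ $25.75 + 249 @ $25.40 = $21,645.75
Difference = |$20,258.80 − $21,645.75| = $1,386.95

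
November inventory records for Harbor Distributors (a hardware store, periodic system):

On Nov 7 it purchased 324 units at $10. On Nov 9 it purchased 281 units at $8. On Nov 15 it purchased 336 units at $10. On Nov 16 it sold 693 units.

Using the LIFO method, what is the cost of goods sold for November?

Nov 16, 693 sold [LIFO — newest first]: 336 @ $10 + 281 @ $8 + 76 @ $10 = $6,368
Ending inventory: 248 @ $10 = $2,480

COGS = $6,368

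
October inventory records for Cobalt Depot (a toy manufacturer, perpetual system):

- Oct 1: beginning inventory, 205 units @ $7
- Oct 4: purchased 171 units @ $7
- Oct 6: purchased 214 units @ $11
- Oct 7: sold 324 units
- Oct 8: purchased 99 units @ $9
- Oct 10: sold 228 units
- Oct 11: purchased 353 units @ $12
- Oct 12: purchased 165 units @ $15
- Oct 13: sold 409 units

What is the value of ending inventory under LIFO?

Oct 7, 324 sold [LIFO — newest first]: 214 @ $11 + 110 @ $7 = $3,124
Oct 10, 228 sold [LIFO — newest first]: 99 @ $9 + 61 @ $7 + 68 @ $7 = $1,794
Oct 13, 409 sold [LIFO — newest first]: 165 @ $15 + 244 @ $12 = $5,403
Total COGS = $3,124 + $1,794 + $5,403 = $10,321
Ending inventory: 137 @ $7 + 109 @ $12 = $2,267

Ending inventory = $2,267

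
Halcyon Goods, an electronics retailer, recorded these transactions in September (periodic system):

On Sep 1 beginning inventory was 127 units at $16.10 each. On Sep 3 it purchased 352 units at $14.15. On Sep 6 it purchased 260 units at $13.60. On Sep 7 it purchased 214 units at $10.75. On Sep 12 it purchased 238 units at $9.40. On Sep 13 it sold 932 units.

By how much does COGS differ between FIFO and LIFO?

FIFO COGS: 127 @ $16.10 + 352 @ $14.15 + 260 @ $13.60 + 193 @ $10.75 = $12,636.25
LIFO COGS: 238 @ $9.40 + 214 @ $10.75 + 260 @ $13.60 + 220 @ $14.15 = $11,186.70
Difference = |$12,636.25 − $11,186.70| = $1,449.55

$1,449.55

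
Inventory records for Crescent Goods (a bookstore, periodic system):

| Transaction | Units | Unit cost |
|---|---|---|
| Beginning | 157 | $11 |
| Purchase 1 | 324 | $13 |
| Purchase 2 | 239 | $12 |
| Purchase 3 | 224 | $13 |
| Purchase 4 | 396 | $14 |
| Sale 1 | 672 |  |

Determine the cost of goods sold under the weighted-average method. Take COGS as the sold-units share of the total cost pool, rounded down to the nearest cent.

COGS = $8,657.26

Sale 1, sell 672: 672/1340 × $17,263.00 → $8,657.26
Ending inventory (cost pool remaining) = $8,605.74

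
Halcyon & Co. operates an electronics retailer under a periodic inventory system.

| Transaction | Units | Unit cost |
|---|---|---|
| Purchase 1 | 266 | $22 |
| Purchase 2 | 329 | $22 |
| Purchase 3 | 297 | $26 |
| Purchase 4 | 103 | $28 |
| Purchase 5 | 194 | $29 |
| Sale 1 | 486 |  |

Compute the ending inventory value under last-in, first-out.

Sale 1 (486) [LIFO — newest first]: 194 @ $29 + 103 @ $28 + 189 @ $26 = $13,424
Ending inventory: 266 @ $22 + 329 @ $22 + 108 @ $26 = $15,898
Check: goods available $29,322 = COGS $13,424 + ending $15,898

Ending inventory = $15,898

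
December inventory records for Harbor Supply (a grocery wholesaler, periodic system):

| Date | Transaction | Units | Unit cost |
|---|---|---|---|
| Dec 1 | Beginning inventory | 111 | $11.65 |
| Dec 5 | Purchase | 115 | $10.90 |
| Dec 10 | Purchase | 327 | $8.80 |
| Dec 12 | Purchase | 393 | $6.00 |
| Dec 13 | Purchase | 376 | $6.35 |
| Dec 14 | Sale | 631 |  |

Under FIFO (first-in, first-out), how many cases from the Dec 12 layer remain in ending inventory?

315

Dec 14, 631 sold [FIFO — oldest first]: 111 @ $11.65 + 115 @ $10.90 + 327 @ $8.80 + 78 @ $6.00 = $5,892.25
Ending inventory: 315 @ $6.00 + 376 @ $6.35 = $4,277.60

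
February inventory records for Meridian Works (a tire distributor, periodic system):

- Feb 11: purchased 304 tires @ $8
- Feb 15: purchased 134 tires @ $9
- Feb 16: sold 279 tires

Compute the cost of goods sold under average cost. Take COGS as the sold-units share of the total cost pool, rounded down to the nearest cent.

COGS = $2,317.35

Feb 16, sell 279: 279/438 × $3,638.00 → $2,317.35
Ending inventory (cost pool remaining) = $1,320.65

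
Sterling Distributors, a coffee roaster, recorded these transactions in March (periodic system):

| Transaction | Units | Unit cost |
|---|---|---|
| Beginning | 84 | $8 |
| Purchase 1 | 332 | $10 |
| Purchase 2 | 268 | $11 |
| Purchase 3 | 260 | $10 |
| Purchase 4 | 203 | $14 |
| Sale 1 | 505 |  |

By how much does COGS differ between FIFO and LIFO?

$933

FIFO COGS: 84 @ $8 + 332 @ $10 + 89 @ $11 = $4,971
LIFO COGS: 203 @ $14 + 260 @ $10 + 42 @ $11 = $5,904
Difference = |$4,971 − $5,904| = $933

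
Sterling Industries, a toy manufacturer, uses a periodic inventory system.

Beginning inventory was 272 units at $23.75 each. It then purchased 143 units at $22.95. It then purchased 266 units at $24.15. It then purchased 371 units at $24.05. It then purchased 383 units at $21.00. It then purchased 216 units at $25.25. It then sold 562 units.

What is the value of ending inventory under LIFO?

Sale 1 (562) [LIFO — newest first]: 216 @ $25.25 + 346 @ $21.00 = $12,720.00
Ending inventory: 272 @ $23.75 + 143 @ $22.95 + 266 @ $24.15 + 371 @ $24.05 + 37 @ $21.00 = $25,865.30
Check: goods available $38,585.30 = COGS $12,720.00 + ending $25,865.30

Ending inventory = $25,865.30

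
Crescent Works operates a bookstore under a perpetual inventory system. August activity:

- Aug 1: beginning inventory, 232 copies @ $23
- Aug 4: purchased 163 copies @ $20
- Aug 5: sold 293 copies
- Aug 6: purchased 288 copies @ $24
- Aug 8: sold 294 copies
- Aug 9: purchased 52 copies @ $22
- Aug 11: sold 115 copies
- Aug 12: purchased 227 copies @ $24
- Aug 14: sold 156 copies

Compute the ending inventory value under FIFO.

Aug 5, 293 sold [FIFO — oldest first]: 232 @ $23 + 61 @ $20 = $6,556
Aug 8, 294 sold [FIFO — oldest first]: 102 @ $20 + 192 @ $24 = $6,648
Aug 11, 115 sold [FIFO — oldest first]: 96 @ $24 + 19 @ $22 = $2,722
Aug 14, 156 sold [FIFO — oldest first]: 33 @ $22 + 123 @ $24 = $3,678
Total COGS = $6,556 + $6,648 + $2,722 + $3,678 = $19,604
Ending inventory: 104 @ $24 = $2,496

Ending inventory = $2,496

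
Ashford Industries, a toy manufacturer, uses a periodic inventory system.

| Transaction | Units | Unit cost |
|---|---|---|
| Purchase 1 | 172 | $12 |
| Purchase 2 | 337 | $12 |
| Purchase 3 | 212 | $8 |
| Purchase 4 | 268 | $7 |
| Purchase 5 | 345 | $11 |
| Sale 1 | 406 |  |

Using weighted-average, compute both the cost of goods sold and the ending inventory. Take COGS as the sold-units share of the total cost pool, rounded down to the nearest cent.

Sale 1, sell 406: 406/1334 × $13,475.00 → $4,101.08
Ending inventory (cost pool remaining) = $9,373.92

COGS = $4,101.08; ending inventory = $9,373.92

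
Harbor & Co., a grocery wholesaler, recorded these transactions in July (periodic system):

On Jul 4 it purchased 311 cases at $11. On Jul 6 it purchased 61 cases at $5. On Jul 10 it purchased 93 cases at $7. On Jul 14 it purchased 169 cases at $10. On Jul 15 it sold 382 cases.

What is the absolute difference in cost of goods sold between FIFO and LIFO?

FIFO COGS: 311 @ $11 + 61 @ $5 + 10 @ $7 = $3,796
LIFO COGS: 169 @ $10 + 93 @ $7 + 61 @ $5 + 59 @ $11 = $3,295
Difference = |$3,796 − $3,295| = $501

$501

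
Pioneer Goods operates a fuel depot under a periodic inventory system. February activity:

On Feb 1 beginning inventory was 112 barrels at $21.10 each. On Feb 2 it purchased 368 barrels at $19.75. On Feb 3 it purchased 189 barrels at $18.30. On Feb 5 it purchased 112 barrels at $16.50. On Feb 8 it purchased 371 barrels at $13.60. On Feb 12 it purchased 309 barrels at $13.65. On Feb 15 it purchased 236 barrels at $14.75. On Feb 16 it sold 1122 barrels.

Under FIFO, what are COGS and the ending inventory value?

Feb 16, 1122 sold [FIFO — oldest first]: 112 @ $21.10 + 368 @ $19.75 + 189 @ $18.30 + 112 @ $16.50 + 341 @ $13.60 = $19,575.50
Ending inventory: 30 @ $13.60 + 309 @ $13.65 + 236 @ $14.75 = $8,106.85
Check: goods available $27,682.35 = COGS $19,575.50 + ending $8,106.85

COGS = $19,575.50; ending inventory = $8,106.85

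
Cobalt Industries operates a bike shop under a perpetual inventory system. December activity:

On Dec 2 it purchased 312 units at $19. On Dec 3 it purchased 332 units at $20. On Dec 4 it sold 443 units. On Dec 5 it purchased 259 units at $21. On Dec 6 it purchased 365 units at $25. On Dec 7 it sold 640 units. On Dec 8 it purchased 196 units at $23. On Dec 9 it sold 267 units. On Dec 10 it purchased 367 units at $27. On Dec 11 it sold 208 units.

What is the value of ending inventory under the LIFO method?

Ending inventory = $6,459

Dec 4, 443 sold [LIFO — newest first]: 332 @ $20 + 111 @ $19 = $8,749
Dec 7, 640 sold [LIFO — newest first]: 365 @ $25 + 259 @ $21 + 16 @ $19 = $14,868
Dec 9, 267 sold [LIFO — newest first]: 196 @ $23 + 71 @ $19 = $5,857
Dec 11, 208 sold [LIFO — newest first]: 208 @ $27 = $5,616
Total COGS = $8,749 + $14,868 + $5,857 + $5,616 = $35,090
Ending inventory: 114 @ $19 + 159 @ $27 = $6,459
Check: goods available $41,549 = COGS $35,090 + ending $6,459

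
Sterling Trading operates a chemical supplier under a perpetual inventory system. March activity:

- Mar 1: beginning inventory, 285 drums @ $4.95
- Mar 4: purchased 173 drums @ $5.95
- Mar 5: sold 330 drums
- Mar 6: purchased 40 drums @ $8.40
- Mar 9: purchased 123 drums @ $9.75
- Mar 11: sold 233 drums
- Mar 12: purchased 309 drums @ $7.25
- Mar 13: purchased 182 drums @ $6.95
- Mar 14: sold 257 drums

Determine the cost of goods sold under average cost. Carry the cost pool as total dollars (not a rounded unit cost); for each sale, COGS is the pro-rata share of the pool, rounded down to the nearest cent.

After Mar 1: 285 on hand, pool $1,410.75 (≈ $4.9500 each)
After Mar 4: 458 on hand, pool $2,440.10 (≈ $5.3277 each)
Mar 5, sell 330: 330/458 × $2,440.10 → $1,758.15
After Mar 6: 168 on hand, pool $1,017.95 (≈ $6.0592 each)
After Mar 9: 291 on hand, pool $2,217.20 (≈ $7.6192 each)
Mar 11, sell 233: 233/291 × $2,217.20 → $1,775.28
After Mar 12: 367 on hand, pool $2,682.17 (≈ $7.3084 each)
After Mar 13: 549 on hand, pool $3,947.07 (≈ $7.1896 each)
Mar 14, sell 257: 257/549 × $3,947.07 → $1,847.71
Total COGS = $1,758.15 + $1,775.28 + $1,847.71 = $5,381.14
Ending inventory (cost pool remaining) = $2,099.36

COGS = $5,381.14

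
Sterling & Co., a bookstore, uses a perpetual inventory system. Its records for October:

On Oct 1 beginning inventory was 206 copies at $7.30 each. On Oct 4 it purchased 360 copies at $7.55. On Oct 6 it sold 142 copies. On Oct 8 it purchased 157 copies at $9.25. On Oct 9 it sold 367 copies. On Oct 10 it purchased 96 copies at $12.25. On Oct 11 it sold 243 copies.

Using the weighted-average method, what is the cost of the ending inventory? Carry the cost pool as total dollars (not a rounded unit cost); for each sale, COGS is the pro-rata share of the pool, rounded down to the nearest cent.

After Oct 1: 206 on hand, pool $1,503.80 (≈ $7.3000 each)
After Oct 4: 566 on hand, pool $4,221.80 (≈ $7.4590 each)
Oct 6, sell 142: 142/566 × $4,221.80 → $1,059.17
After Oct 8: 581 on hand, pool $4,614.88 (≈ $7.9430 each)
Oct 9, sell 367: 367/581 × $4,614.88 → $2,915.07
After Oct 10: 310 on hand, pool $2,875.81 (≈ $9.2768 each)
Oct 11, sell 243: 243/310 × $2,875.81 → $2,254.26
Total COGS = $1,059.17 + $2,915.07 + $2,254.26 = $6,228.50
Ending inventory (cost pool remaining) = $621.55

Ending inventory = $621.55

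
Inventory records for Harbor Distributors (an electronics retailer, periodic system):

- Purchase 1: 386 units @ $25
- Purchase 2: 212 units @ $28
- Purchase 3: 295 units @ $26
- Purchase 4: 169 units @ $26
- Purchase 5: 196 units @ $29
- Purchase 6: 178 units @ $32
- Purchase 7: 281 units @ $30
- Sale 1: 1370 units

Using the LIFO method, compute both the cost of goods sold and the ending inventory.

COGS = $38,785; ending inventory = $8,675

Sale 1 (1370) [LIFO — newest first]: 281 @ $30 + 178 @ $32 + 196 @ $29 + 169 @ $26 + 295 @ $26 + 212 @ $28 + 39 @ $25 = $38,785
Ending inventory: 347 @ $25 = $8,675
Check: goods available $47,460 = COGS $38,785 + ending $8,675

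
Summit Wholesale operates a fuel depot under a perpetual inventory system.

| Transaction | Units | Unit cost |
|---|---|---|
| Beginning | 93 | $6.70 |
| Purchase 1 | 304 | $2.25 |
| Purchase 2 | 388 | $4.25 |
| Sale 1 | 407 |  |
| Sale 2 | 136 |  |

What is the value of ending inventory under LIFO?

Sale 1 (407) [LIFO — newest first]: 388 @ $4.25 + 19 @ $2.25 = $1,691.75
Sale 2 (136) [LIFO — newest first]: 136 @ $2.25 = $306.00
Total COGS = $1,691.75 + $306.00 = $1,997.75
Ending inventory: 93 @ $6.70 + 149 @ $2.25 = $958.35

Ending inventory = $958.35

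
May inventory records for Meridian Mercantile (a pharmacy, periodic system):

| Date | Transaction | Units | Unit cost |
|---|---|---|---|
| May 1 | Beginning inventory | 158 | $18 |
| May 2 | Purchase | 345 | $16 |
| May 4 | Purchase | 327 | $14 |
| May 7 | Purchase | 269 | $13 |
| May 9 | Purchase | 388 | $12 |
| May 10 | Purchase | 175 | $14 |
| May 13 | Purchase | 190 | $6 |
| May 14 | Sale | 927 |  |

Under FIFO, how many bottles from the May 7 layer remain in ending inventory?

May 14, 927 sold [FIFO — oldest first]: 158 @ $18 + 345 @ $16 + 327 @ $14 + 97 @ $13 = $14,203
Ending inventory: 172 @ $13 + 388 @ $12 + 175 @ $14 + 190 @ $6 = $10,482

172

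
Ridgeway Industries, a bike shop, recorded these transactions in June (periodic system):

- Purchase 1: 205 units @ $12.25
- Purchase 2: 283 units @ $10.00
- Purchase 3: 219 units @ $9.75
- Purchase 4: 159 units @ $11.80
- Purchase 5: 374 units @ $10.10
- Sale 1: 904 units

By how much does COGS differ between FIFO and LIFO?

FIFO COGS: 205 @ $12.25 + 283 @ $10.00 + 219 @ $9.75 + 159 @ $11.80 + 38 @ $10.10 = $9,736.50
LIFO COGS: 374 @ $10.10 + 159 @ $11.80 + 219 @ $9.75 + 152 @ $10.00 = $9,308.85
Difference = |$9,736.50 − $9,308.85| = $427.65

$427.65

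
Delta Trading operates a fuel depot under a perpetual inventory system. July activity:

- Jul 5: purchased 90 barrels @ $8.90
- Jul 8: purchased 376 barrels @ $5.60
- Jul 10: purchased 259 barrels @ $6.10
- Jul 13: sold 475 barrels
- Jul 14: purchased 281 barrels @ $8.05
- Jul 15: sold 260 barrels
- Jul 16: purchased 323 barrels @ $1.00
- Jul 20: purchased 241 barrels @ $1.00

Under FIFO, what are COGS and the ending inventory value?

COGS = $4,567.00; ending inventory = $2,745.55

Jul 13, 475 sold [FIFO — oldest first]: 90 @ $8.90 + 376 @ $5.60 + 9 @ $6.10 = $2,961.50
Jul 15, 260 sold [FIFO — oldest first]: 250 @ $6.10 + 10 @ $8.05 = $1,605.50
Total COGS = $2,961.50 + $1,605.50 = $4,567.00
Ending inventory: 271 @ $8.05 + 323 @ $1.00 + 241 @ $1.00 = $2,745.55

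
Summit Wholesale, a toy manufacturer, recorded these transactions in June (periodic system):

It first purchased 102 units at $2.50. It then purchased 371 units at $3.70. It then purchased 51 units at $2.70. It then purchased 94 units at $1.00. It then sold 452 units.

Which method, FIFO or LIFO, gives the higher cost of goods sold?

FIFO COGS: 102 @ $2.50 + 350 @ $3.70 = $1,550.00
LIFO COGS: 94 @ $1.00 + 51 @ $2.70 + 307 @ $3.70 = $1,367.60

FIFO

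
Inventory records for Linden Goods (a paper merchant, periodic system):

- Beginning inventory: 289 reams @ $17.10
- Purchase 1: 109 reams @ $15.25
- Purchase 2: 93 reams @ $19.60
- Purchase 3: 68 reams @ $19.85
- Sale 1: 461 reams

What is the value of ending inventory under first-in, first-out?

Ending inventory = $1,937.80

Sale 1 (461) [FIFO — oldest first]: 289 @ $17.10 + 109 @ $15.25 + 63 @ $19.60 = $7,838.95
Ending inventory: 30 @ $19.60 + 68 @ $19.85 = $1,937.80
Check: goods available $9,776.75 = COGS $7,838.95 + ending $1,937.80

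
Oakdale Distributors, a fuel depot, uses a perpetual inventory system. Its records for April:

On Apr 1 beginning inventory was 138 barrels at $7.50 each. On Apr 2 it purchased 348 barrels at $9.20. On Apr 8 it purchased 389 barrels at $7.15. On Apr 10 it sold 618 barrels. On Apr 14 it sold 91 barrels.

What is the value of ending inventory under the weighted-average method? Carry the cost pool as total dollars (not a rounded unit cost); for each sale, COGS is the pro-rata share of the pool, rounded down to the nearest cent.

Ending inventory = $1,331.42

After Apr 1: 138 on hand, pool $1,035.00 (≈ $7.5000 each)
After Apr 2: 486 on hand, pool $4,236.60 (≈ $8.7173 each)
After Apr 8: 875 on hand, pool $7,017.95 (≈ $8.0205 each)
Apr 10, sell 618: 618/875 × $7,017.95 → $4,956.67
Apr 14, sell 91: 91/257 × $2,061.28 → $729.86
Total COGS = $4,956.67 + $729.86 = $5,686.53
Ending inventory (cost pool remaining) = $1,331.42
Check: goods available $7,017.95 = COGS $5,686.53 + ending $1,331.42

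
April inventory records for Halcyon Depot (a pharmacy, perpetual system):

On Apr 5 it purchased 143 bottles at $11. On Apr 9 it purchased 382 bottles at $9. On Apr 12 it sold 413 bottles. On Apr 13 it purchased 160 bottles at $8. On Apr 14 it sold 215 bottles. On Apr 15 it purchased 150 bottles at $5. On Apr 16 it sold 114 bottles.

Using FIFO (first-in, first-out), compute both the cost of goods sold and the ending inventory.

Apr 12, 413 sold [FIFO — oldest first]: 143 @ $11 + 270 @ $9 = $4,003
Apr 14, 215 sold [FIFO — oldest first]: 112 @ $9 + 103 @ $8 = $1,832
Apr 16, 114 sold [FIFO — oldest first]: 57 @ $8 + 57 @ $5 = $741
Total COGS = $4,003 + $1,832 + $741 = $6,576
Ending inventory: 93 @ $5 = $465

COGS = $6,576; ending inventory = $465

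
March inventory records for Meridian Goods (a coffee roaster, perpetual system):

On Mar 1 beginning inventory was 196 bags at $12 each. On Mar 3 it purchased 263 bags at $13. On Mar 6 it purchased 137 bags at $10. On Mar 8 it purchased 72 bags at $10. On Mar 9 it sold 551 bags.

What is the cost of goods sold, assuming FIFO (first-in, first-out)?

COGS = $6,691

Mar 9, 551 sold [FIFO — oldest first]: 196 @ $12 + 263 @ $13 + 92 @ $10 = $6,691
Ending inventory: 45 @ $10 + 72 @ $10 = $1,170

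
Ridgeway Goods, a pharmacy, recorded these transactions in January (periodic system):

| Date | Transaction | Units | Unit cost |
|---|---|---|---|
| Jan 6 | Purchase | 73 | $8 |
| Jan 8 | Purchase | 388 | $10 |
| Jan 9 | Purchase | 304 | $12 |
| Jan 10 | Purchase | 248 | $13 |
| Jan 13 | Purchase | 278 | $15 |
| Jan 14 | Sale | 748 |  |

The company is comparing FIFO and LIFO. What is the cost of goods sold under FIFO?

FIFO COGS: 73 @ $8 + 388 @ $10 + 287 @ $12 = $7,908
LIFO COGS: 278 @ $15 + 248 @ $13 + 222 @ $12 = $10,058

COGS = $7,908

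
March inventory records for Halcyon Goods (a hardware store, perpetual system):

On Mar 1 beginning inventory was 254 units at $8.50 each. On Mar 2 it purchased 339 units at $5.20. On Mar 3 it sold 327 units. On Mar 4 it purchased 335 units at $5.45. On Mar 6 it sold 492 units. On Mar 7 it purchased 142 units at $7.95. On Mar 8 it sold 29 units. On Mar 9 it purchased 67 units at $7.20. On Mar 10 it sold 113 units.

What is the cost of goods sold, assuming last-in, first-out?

COGS = $5,899.70

Mar 3, 327 sold [LIFO — newest first]: 327 @ $5.20 = $1,700.40
Mar 6, 492 sold [LIFO — newest first]: 335 @ $5.45 + 12 @ $5.20 + 145 @ $8.50 = $3,120.65
Mar 8, 29 sold [LIFO — newest first]: 29 @ $7.95 = $230.55
Mar 10, 113 sold [LIFO — newest first]: 67 @ $7.20 + 46 @ $7.95 = $848.10
Total COGS = $1,700.40 + $3,120.65 + $230.55 + $848.10 = $5,899.70
Ending inventory: 109 @ $8.50 + 67 @ $7.95 = $1,459.15
Check: goods available $7,358.85 = COGS $5,899.70 + ending $1,459.15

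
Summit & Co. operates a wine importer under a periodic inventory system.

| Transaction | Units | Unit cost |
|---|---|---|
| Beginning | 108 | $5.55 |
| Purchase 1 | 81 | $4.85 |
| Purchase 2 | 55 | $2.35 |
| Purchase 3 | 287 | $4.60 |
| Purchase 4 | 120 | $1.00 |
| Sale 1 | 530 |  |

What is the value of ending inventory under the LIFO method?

Ending inventory = $662.45

Sale 1 (530) [LIFO — newest first]: 120 @ $1.00 + 287 @ $4.60 + 55 @ $2.35 + 68 @ $4.85 = $1,899.25
Ending inventory: 108 @ $5.55 + 13 @ $4.85 = $662.45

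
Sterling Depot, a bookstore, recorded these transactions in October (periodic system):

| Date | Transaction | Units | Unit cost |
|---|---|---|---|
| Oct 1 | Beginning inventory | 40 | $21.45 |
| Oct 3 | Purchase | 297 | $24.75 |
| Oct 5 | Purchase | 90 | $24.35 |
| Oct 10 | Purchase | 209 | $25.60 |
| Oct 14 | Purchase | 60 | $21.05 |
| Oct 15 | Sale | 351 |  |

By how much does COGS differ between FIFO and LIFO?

FIFO COGS: 40 @ $21.45 + 297 @ $24.75 + 14 @ $24.35 = $8,549.65
LIFO COGS: 60 @ $21.05 + 209 @ $25.60 + 82 @ $24.35 = $8,610.10
Difference = |$8,549.65 − $8,610.10| = $60.45

$60.45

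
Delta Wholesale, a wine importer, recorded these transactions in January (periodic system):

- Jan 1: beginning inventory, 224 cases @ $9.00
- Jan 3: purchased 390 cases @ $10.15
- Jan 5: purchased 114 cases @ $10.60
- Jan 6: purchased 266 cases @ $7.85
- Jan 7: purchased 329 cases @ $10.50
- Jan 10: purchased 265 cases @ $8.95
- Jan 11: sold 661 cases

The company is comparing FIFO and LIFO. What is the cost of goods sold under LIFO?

FIFO COGS: 224 @ $9.00 + 390 @ $10.15 + 47 @ $10.60 = $6,472.70
LIFO COGS: 265 @ $8.95 + 329 @ $10.50 + 67 @ $7.85 = $6,352.20

COGS = $6,352.20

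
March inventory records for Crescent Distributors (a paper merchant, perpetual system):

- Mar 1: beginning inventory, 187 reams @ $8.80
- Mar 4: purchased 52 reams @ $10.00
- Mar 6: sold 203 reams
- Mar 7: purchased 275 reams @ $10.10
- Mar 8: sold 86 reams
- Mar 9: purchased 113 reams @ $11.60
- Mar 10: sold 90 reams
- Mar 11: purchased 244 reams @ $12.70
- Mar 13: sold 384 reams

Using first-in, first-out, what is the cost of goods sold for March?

COGS = $7,981.10

Mar 6, 203 sold [FIFO — oldest first]: 187 @ $8.80 + 16 @ $10.00 = $1,805.60
Mar 8, 86 sold [FIFO — oldest first]: 36 @ $10.00 + 50 @ $10.10 = $865.00
Mar 10, 90 sold [FIFO — oldest first]: 90 @ $10.10 = $909.00
Mar 13, 384 sold [FIFO — oldest first]: 135 @ $10.10 + 113 @ $11.60 + 136 @ $12.70 = $4,401.50
Total COGS = $1,805.60 + $865.00 + $909.00 + $4,401.50 = $7,981.10
Ending inventory: 108 @ $12.70 = $1,371.60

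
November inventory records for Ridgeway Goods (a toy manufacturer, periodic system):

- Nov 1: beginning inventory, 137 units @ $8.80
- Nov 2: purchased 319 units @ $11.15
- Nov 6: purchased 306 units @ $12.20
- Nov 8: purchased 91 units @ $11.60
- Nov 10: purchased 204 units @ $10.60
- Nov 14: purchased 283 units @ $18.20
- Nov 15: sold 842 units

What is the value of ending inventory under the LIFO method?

Ending inventory = $5,274.85

Nov 15, 842 sold [LIFO — newest first]: 283 @ $18.20 + 204 @ $10.60 + 91 @ $11.60 + 264 @ $12.20 = $11,589.40
Ending inventory: 137 @ $8.80 + 319 @ $11.15 + 42 @ $12.20 = $5,274.85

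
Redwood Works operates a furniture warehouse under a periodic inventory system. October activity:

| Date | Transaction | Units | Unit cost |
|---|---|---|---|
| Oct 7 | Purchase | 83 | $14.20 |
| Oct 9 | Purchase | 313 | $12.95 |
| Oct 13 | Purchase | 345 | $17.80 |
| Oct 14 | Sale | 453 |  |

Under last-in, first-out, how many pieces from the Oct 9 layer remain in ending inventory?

205

Oct 14, 453 sold [LIFO — newest first]: 345 @ $17.80 + 108 @ $12.95 = $7,539.60
Ending inventory: 83 @ $14.20 + 205 @ $12.95 = $3,833.35
Check: goods available $11,372.95 = COGS $7,539.60 + ending $3,833.35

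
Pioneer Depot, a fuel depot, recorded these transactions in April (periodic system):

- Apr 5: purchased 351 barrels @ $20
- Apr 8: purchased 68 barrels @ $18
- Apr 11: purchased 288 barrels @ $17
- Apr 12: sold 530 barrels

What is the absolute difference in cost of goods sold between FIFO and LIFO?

FIFO COGS: 351 @ $20 + 68 @ $18 + 111 @ $17 = $10,131
LIFO COGS: 288 @ $17 + 68 @ $18 + 174 @ $20 = $9,600
Difference = |$10,131 − $9,600| = $531

$531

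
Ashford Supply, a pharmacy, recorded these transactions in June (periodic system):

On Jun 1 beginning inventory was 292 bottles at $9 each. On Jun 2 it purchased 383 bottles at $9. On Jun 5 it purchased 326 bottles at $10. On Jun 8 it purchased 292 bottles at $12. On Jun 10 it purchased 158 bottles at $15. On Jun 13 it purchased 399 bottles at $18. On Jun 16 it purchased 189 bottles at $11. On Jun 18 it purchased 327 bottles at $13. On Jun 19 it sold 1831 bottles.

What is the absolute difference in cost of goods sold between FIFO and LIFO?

$1,857

FIFO COGS: 292 @ $9 + 383 @ $9 + 326 @ $10 + 292 @ $12 + 158 @ $15 + 380 @ $18 = $22,049
LIFO COGS: 327 @ $13 + 189 @ $11 + 399 @ $18 + 158 @ $15 + 292 @ $12 + 326 @ $10 + 140 @ $9 = $23,906
Difference = |$22,049 − $23,906| = $1,857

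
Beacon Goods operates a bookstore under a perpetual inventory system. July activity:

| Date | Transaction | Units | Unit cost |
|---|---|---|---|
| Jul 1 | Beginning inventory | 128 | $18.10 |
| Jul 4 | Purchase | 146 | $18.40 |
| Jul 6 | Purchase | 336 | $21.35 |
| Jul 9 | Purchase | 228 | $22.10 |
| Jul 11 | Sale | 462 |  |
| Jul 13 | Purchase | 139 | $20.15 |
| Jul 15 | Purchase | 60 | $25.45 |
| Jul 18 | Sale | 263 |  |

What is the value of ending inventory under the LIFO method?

Ending inventory = $5,814.50

Jul 11, 462 sold [LIFO — newest first]: 228 @ $22.10 + 234 @ $21.35 = $10,034.70
Jul 18, 263 sold [LIFO — newest first]: 60 @ $25.45 + 139 @ $20.15 + 64 @ $21.35 = $5,694.25
Total COGS = $10,034.70 + $5,694.25 = $15,728.95
Ending inventory: 128 @ $18.10 + 146 @ $18.40 + 38 @ $21.35 = $5,814.50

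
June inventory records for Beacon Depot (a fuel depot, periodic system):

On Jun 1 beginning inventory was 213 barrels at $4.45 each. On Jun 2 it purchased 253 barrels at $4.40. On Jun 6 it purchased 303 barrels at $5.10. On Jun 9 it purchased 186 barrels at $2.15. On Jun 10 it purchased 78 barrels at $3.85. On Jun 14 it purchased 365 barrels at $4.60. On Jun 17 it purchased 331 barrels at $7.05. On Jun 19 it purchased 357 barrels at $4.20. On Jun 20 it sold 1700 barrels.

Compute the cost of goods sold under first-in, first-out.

Jun 20, 1700 sold [FIFO — oldest first]: 213 @ $4.45 + 253 @ $4.40 + 303 @ $5.10 + 186 @ $2.15 + 78 @ $3.85 + 365 @ $4.60 + 302 @ $7.05 = $8,114.65
Ending inventory: 29 @ $7.05 + 357 @ $4.20 = $1,703.85

COGS = $8,114.65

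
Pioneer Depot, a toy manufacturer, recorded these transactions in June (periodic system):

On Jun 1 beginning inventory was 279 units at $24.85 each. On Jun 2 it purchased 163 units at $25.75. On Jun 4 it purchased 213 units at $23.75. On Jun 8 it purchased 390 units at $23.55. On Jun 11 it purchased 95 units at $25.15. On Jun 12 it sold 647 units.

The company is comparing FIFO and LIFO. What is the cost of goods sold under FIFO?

FIFO COGS: 279 @ $24.85 + 163 @ $25.75 + 205 @ $23.75 = $15,999.15
LIFO COGS: 95 @ $25.15 + 390 @ $23.55 + 162 @ $23.75 = $15,421.25

COGS = $15,999.15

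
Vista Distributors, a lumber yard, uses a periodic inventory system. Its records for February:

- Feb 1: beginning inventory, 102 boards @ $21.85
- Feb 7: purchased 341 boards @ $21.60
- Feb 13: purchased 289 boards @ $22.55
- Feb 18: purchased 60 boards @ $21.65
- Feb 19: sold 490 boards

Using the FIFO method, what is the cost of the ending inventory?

Ending inventory = $6,756.10

Feb 19, 490 sold [FIFO — oldest first]: 102 @ $21.85 + 341 @ $21.60 + 47 @ $22.55 = $10,654.15
Ending inventory: 242 @ $22.55 + 60 @ $21.65 = $6,756.10
Check: goods available $17,410.25 = COGS $10,654.15 + ending $6,756.10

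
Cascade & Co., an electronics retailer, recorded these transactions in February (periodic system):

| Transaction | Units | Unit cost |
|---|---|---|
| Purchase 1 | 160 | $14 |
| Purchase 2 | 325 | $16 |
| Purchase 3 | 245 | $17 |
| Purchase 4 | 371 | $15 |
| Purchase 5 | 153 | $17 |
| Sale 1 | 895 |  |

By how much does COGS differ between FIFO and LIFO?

$267

FIFO COGS: 160 @ $14 + 325 @ $16 + 245 @ $17 + 165 @ $15 = $14,080
LIFO COGS: 153 @ $17 + 371 @ $15 + 245 @ $17 + 126 @ $16 = $14,347
Difference = |$14,080 − $14,347| = $267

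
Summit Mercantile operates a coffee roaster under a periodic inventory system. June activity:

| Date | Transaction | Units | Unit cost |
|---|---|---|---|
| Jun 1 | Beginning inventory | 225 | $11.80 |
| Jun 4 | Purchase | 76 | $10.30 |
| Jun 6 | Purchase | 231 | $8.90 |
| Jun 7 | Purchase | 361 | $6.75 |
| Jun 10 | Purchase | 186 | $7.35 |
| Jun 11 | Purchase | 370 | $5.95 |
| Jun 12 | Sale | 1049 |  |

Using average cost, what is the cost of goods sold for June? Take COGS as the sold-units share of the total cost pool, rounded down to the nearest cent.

Jun 12, sell 1049: 1049/1449 × $11,499.05 → $8,324.70
Ending inventory (cost pool remaining) = $3,174.35

COGS = $8,324.70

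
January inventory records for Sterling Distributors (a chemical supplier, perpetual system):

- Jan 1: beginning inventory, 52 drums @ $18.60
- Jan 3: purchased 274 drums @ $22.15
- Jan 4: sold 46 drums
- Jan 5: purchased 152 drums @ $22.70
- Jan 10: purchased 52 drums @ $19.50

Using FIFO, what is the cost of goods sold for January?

Jan 4, 46 sold [FIFO — oldest first]: 46 @ $18.60 = $855.60
Ending inventory: 6 @ $18.60 + 274 @ $22.15 + 152 @ $22.70 + 52 @ $19.50 = $10,645.10

COGS = $855.60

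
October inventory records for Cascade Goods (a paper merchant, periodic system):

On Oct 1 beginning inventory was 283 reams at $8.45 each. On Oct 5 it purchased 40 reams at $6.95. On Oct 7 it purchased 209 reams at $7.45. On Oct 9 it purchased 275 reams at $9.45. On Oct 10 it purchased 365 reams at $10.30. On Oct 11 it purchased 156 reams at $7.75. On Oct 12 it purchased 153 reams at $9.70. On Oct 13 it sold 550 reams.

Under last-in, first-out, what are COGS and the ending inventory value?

COGS = $5,175.40; ending inventory = $8,102.35

Oct 13, 550 sold [LIFO — newest first]: 153 @ $9.70 + 156 @ $7.75 + 241 @ $10.30 = $5,175.40
Ending inventory: 283 @ $8.45 + 40 @ $6.95 + 209 @ $7.45 + 275 @ $9.45 + 124 @ $10.30 = $8,102.35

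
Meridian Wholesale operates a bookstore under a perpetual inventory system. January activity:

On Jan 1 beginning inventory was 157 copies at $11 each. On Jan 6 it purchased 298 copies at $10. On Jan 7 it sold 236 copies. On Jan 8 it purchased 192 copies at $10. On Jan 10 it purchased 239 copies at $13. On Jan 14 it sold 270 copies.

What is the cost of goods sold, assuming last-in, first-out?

COGS = $5,777

Jan 7, 236 sold [LIFO — newest first]: 236 @ $10 = $2,360
Jan 14, 270 sold [LIFO — newest first]: 239 @ $13 + 31 @ $10 = $3,417
Total COGS = $2,360 + $3,417 = $5,777
Ending inventory: 157 @ $11 + 62 @ $10 + 161 @ $10 = $3,957
Check: goods available $9,734 = COGS $5,777 + ending $3,957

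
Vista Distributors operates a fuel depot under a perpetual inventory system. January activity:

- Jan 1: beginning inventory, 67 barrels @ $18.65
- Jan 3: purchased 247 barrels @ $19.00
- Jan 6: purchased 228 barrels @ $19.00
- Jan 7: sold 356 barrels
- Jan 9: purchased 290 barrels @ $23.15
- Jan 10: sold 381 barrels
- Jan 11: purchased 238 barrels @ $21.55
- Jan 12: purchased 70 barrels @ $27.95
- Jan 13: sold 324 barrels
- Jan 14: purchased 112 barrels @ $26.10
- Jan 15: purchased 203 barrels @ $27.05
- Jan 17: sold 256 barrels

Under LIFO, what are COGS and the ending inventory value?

COGS = $29,470.35; ending inventory = $3,017.45

Jan 7, 356 sold [LIFO — newest first]: 228 @ $19.00 + 128 @ $19.00 = $6,764.00
Jan 10, 381 sold [LIFO — newest first]: 290 @ $23.15 + 91 @ $19.00 = $8,442.50
Jan 13, 324 sold [LIFO — newest first]: 70 @ $27.95 + 238 @ $21.55 + 16 @ $19.00 = $7,389.40
Jan 17, 256 sold [LIFO — newest first]: 203 @ $27.05 + 53 @ $26.10 = $6,874.45
Total COGS = $6,764.00 + $8,442.50 + $7,389.40 + $6,874.45 = $29,470.35
Ending inventory: 67 @ $18.65 + 12 @ $19.00 + 59 @ $26.10 = $3,017.45
Check: goods available $32,487.80 = COGS $29,470.35 + ending $3,017.45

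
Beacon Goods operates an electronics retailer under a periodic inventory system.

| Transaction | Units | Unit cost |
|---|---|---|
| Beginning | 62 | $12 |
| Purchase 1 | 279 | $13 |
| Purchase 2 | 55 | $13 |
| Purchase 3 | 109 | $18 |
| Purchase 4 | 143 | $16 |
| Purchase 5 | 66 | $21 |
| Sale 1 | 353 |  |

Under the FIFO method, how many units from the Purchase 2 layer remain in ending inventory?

Sale 1 (353) [FIFO — oldest first]: 62 @ $12 + 279 @ $13 + 12 @ $13 = $4,527
Ending inventory: 43 @ $13 + 109 @ $18 + 143 @ $16 + 66 @ $21 = $6,195
Check: goods available $10,722 = COGS $4,527 + ending $6,195

43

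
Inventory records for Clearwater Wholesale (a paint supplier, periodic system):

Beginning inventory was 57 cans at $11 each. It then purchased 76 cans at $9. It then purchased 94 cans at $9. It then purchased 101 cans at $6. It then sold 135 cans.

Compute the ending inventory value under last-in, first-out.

Ending inventory = $1,851

Sale 1 (135) [LIFO — newest first]: 101 @ $6 + 34 @ $9 = $912
Ending inventory: 57 @ $11 + 76 @ $9 + 60 @ $9 = $1,851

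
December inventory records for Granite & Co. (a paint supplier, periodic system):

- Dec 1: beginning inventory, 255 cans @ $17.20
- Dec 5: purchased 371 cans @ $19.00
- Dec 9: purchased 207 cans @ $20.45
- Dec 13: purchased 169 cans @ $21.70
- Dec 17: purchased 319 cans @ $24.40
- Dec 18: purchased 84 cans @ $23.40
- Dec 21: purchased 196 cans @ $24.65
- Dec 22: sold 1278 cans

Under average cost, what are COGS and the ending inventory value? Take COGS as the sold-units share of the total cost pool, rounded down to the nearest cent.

Dec 22, sell 1278: 1278/1601 × $33,916.05 → $27,073.52
Ending inventory (cost pool remaining) = $6,842.53

COGS = $27,073.52; ending inventory = $6,842.53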